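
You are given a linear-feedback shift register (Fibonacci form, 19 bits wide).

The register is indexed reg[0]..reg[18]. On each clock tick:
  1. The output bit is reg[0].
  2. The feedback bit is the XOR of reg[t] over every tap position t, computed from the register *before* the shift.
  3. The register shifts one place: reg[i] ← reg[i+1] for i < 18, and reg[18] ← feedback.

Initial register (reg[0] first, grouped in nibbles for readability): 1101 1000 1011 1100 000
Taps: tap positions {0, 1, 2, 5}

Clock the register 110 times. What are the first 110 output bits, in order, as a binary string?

11011000101111000000001110010110100011110000011000001001101110100110000101101101011000010111010111000001000111

k : reg_k → out_k, fb_k
0: 1101100010111100000 → 1, fb=0
1: 1011000101111000000 → 1, fb=0
2: 0110001011110000000 → 0, fb=0
3: 1100010111100000000 → 1, fb=1
4: 1000101111000000001 → 1, fb=1
5: 0001011110000000011 → 0, fb=1
6: 0010111100000000111 → 0, fb=0
7: 0101111000000001110 → 0, fb=0
8: 1011110000000011100 → 1, fb=1
9: 0111100000000111001 → 0, fb=0
10: 1111000000001110010 → 1, fb=1
11: 1110000000011100101 → 1, fb=1
12: 1100000000111001011 → 1, fb=0
13: 1000000001110010110 → 1, fb=1
14: 0000000011100101101 → 0, fb=0
15: 0000000111001011010 → 0, fb=0
16: 0000001110010110100 → 0, fb=0
17: 0000011100101101000 → 0, fb=1
18: 0000111001011010001 → 0, fb=1
19: 0001110010110100011 → 0, fb=1
20: 0011100101101000111 → 0, fb=1
21: 0111001011010001111 → 0, fb=0
22: 1110010110100011110 → 1, fb=0
23: 1100101101000111100 → 1, fb=0
24: 1001011010001111000 → 1, fb=0
25: 0010110100011110000 → 0, fb=0
26: 0101101000111100000 → 0, fb=1
27: 1011010001111000001 → 1, fb=1
28: 0110100011110000011 → 0, fb=0
29: 1101000111100000110 → 1, fb=0
30: 1010001111000001100 → 1, fb=0
31: 0100011110000011000 → 0, fb=0
32: 1000111100000110000 → 1, fb=0
33: 0001111000001100000 → 0, fb=1
34: 0011110000011000001 → 0, fb=0
35: 0111100000110000010 → 0, fb=0
36: 1111000001100000100 → 1, fb=1
37: 1110000011000001001 → 1, fb=1
38: 1100000110000010011 → 1, fb=0
39: 1000001100000100110 → 1, fb=1
40: 0000011000001001101 → 0, fb=1
41: 0000110000010011011 → 0, fb=1
42: 0001100000100110111 → 0, fb=0
43: 0011000001001101110 → 0, fb=1
44: 0110000010011011101 → 0, fb=0
45: 1100000100110111010 → 1, fb=0
46: 1000001001101110100 → 1, fb=1
47: 0000010011011101001 → 0, fb=1
48: 0000100110111010011 → 0, fb=0
49: 0001001101110100110 → 0, fb=0
50: 0010011011101001100 → 0, fb=0
51: 0100110111010011000 → 0, fb=0
52: 1001101110100110000 → 1, fb=1
53: 0011011101001100001 → 0, fb=0
54: 0110111010011000010 → 0, fb=1
55: 1101110100110000101 → 1, fb=1
56: 1011101001100001011 → 1, fb=0
57: 0111010011000010110 → 0, fb=1
58: 1110100110000101101 → 1, fb=1
59: 1101001100001011011 → 1, fb=0
60: 1010011000010110110 → 1, fb=1
61: 0100110000101101101 → 0, fb=0
62: 1001100001011011010 → 1, fb=1
63: 0011000010110110101 → 0, fb=1
64: 0110000101101101011 → 0, fb=0
65: 1100001011011010110 → 1, fb=0
66: 1000010110110101100 → 1, fb=0
67: 0000101101101011000 → 0, fb=0
68: 0001011011010110000 → 0, fb=1
69: 0010110110101100001 → 0, fb=0
70: 0101101101011000010 → 0, fb=1
71: 1011011010110000101 → 1, fb=1
72: 0110110101100001011 → 0, fb=1
73: 1101101011000010111 → 1, fb=0
74: 1011010110000101110 → 1, fb=1
75: 0110101100001011101 → 0, fb=0
76: 1101011000010111010 → 1, fb=1
77: 1010110000101110101 → 1, fb=1
78: 0101100001011101011 → 0, fb=1
79: 1011000010111010111 → 1, fb=0
80: 0110000101110101110 → 0, fb=0
81: 1100001011101011100 → 1, fb=0
82: 1000010111010111000 → 1, fb=0
83: 0000101110101110000 → 0, fb=0
84: 0001011101011100000 → 0, fb=1
85: 0010111010111000001 → 0, fb=0
86: 0101110101110000010 → 0, fb=0
87: 1011101011100000100 → 1, fb=0
88: 0111010111000001000 → 0, fb=1
89: 1110101110000010001 → 1, fb=1
90: 1101011100000100011 → 1, fb=1
91: 1010111000001000111 → 1, fb=1
92: 0101110000010001111 → 0, fb=0
93: 1011100000100011110 → 1, fb=0
94: 0111000001000111100 → 0, fb=0
95: 1110000010001111000 → 1, fb=1
96: 1100000100011110001 → 1, fb=0
97: 1000001000111100010 → 1, fb=1
98: 0000010001111000101 → 0, fb=1
99: 0000100011110001011 → 0, fb=0
100: 0001000111100010110 → 0, fb=0
101: 0010001111000101100 → 0, fb=1
102: 0100011110001011001 → 0, fb=0
103: 1000111100010110010 → 1, fb=0
104: 0001111000101100100 → 0, fb=1
105: 0011110001011001001 → 0, fb=0
106: 0111100010110010010 → 0, fb=0
107: 1111000101100100100 → 1, fb=1
108: 1110001011001001001 → 1, fb=1
109: 1100010110010010011 → 1, fb=1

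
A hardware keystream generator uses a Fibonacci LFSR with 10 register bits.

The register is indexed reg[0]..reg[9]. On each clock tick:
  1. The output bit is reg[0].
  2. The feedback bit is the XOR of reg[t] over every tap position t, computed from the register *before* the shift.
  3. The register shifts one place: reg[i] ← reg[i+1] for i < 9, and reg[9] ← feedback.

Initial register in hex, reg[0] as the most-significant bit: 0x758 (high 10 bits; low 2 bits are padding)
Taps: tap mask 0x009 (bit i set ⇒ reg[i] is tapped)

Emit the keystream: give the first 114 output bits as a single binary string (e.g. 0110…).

tick  register→output (feedback)
  0  0111010110→0 (1)
  1  1110101101→1 (1)
  2  1101011011→1 (0)
  3  1010110110→1 (1)
  4  0101101101→0 (1)
  5  1011011011→1 (0)
  6  0110110110→0 (0)
  7  1101101100→1 (0)
  8  1011011000→1 (0)
  9  0110110000→0 (0)
 10  1101100000→1 (0)
 11  1011000000→1 (0)
 12  0110000000→0 (0)
 13  1100000000→1 (1)
 14  1000000001→1 (1)
 15  0000000011→0 (0)
 16  0000000110→0 (0)
 17  0000001100→0 (0)
 18  0000011000→0 (0)
 19  0000110000→0 (0)
 20  0001100000→0 (1)
 21  0011000001→0 (1)
 22  0110000011→0 (0)
 23  1100000110→1 (1)
 24  1000001101→1 (1)
 25  0000011011→0 (0)
 26  0000110110→0 (0)
 27  0001101100→0 (1)
 28  0011011001→0 (1)
 29  0110110011→0 (0)
 30  1101100110→1 (0)
 31  1011001100→1 (0)
 32  0110011000→0 (0)
 33  1100110000→1 (1)
 34  1001100001→1 (0)
 35  0011000010→0 (1)
 36  0110000101→0 (0)
 37  1100001010→1 (1)
 38  1000010101→1 (1)
 39  0000101011→0 (0)
 40  0001010110→0 (1)
 41  0010101101→0 (0)
 42  0101011010→0 (1)
 43  1010110101→1 (1)
 44  0101101011→0 (1)
 45  1011010111→1 (0)
 46  0110101110→0 (0)
 47  1101011100→1 (0)
 48  1010111000→1 (1)
 49  0101110001→0 (1)
 50  1011100011→1 (0)
 51  0111000110→0 (1)
 52  1110001101→1 (1)
 53  1100011011→1 (1)
 54  1000110111→1 (1)
 55  0001101111→0 (1)
 56  0011011111→0 (1)
 57  0110111111→0 (0)
 58  1101111110→1 (0)
 59  1011111100→1 (0)
 60  0111111000→0 (1)
 61  1111110001→1 (0)
 62  1111100010→1 (0)
 63  1111000100→1 (0)
 64  1110001000→1 (1)
 65  1100010001→1 (1)
 66  1000100011→1 (1)
 67  0001000111→0 (1)
 68  0010001111→0 (0)
 69  0100011110→0 (0)
 70  1000111100→1 (1)
 71  0001111001→0 (1)
 72  0011110011→0 (1)
 73  0111100111→0 (1)
 74  1111001111→1 (0)
 75  1110011110→1 (1)
 76  1100111101→1 (1)
 77  1001111011→1 (0)
 78  0011110110→0 (1)
 79  0111101101→0 (1)
 80  1111011011→1 (0)
 81  1110110110→1 (1)
 82  1101101101→1 (0)
 83  1011011010→1 (0)
 84  0110110100→0 (0)
 85  1101101000→1 (0)
 86  1011010000→1 (0)
 87  0110100000→0 (0)
 88  1101000000→1 (0)
 89  1010000000→1 (1)
 90  0100000001→0 (0)
 91  1000000010→1 (1)
 92  0000000101→0 (0)
 93  0000001010→0 (0)
 94  0000010100→0 (0)
 95  0000101000→0 (0)
 96  0001010000→0 (1)
 97  0010100001→0 (0)
 98  0101000010→0 (1)
 99  1010000101→1 (1)
100  0100001011→0 (0)
101  1000010110→1 (1)
102  0000101101→0 (0)
103  0001011010→0 (1)
104  0010110101→0 (0)
105  0101101010→0 (1)
106  1011010101→1 (0)
107  0110101010→0 (0)
108  1101010100→1 (0)
109  1010101000→1 (1)
110  0101010001→0 (1)
111  1010100011→1 (1)
112  0101000111→0 (1)
113  1010001111→1 (1)

011101011011011000000001100000110110011000010101101011100011011111100010001111001111011011010000000101000010110101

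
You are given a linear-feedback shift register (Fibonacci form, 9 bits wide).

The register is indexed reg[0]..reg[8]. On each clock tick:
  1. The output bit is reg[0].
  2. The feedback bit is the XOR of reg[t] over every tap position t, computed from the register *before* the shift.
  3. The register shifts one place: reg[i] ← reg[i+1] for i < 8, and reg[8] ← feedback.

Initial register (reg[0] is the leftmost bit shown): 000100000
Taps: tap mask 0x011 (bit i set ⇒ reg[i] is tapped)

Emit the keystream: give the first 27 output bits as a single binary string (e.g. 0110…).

k : reg_k → out_k, fb_k
0: 000100000 → 0, fb=0
1: 001000000 → 0, fb=0
2: 010000000 → 0, fb=0
3: 100000000 → 1, fb=1
4: 000000001 → 0, fb=0
5: 000000010 → 0, fb=0
6: 000000100 → 0, fb=0
7: 000001000 → 0, fb=0
8: 000010000 → 0, fb=1
9: 000100001 → 0, fb=0
10: 001000010 → 0, fb=0
11: 010000100 → 0, fb=0
12: 100001000 → 1, fb=1
13: 000010001 → 0, fb=1
14: 000100011 → 0, fb=0
15: 001000110 → 0, fb=0
16: 010001100 → 0, fb=0
17: 100011000 → 1, fb=0
18: 000110000 → 0, fb=1
19: 001100001 → 0, fb=0
20: 011000010 → 0, fb=0
21: 110000100 → 1, fb=1
22: 100001001 → 1, fb=1
23: 000010011 → 0, fb=1
24: 000100111 → 0, fb=0
25: 001001110 → 0, fb=0
26: 010011100 → 0, fb=1

000100000000100001000110000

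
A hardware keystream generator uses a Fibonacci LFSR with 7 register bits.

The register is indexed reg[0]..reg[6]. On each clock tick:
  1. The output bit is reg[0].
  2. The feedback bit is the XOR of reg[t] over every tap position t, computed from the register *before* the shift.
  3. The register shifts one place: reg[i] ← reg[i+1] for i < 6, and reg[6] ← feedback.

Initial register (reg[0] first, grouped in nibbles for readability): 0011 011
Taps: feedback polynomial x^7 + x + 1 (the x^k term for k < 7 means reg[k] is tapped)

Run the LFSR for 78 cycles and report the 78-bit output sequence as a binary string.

001101101011011110110001101001011101110011001010101111111000000100000110000101

k : reg_k → out_k, fb_k
0: 0011011 → 0, fb=0
1: 0110110 → 0, fb=1
2: 1101101 → 1, fb=0
3: 1011010 → 1, fb=1
4: 0110101 → 0, fb=1
5: 1101011 → 1, fb=0
6: 1010110 → 1, fb=1
7: 0101101 → 0, fb=1
8: 1011011 → 1, fb=1
9: 0110111 → 0, fb=1
10: 1101111 → 1, fb=0
11: 1011110 → 1, fb=1
12: 0111101 → 0, fb=1
13: 1111011 → 1, fb=0
14: 1110110 → 1, fb=0
15: 1101100 → 1, fb=0
16: 1011000 → 1, fb=1
17: 0110001 → 0, fb=1
18: 1100011 → 1, fb=0
19: 1000110 → 1, fb=1
20: 0001101 → 0, fb=0
21: 0011010 → 0, fb=0
22: 0110100 → 0, fb=1
23: 1101001 → 1, fb=0
24: 1010010 → 1, fb=1
25: 0100101 → 0, fb=1
26: 1001011 → 1, fb=1
27: 0010111 → 0, fb=0
28: 0101110 → 0, fb=1
29: 1011101 → 1, fb=1
30: 0111011 → 0, fb=1
31: 1110111 → 1, fb=0
32: 1101110 → 1, fb=0
33: 1011100 → 1, fb=1
34: 0111001 → 0, fb=1
35: 1110011 → 1, fb=0
36: 1100110 → 1, fb=0
37: 1001100 → 1, fb=1
38: 0011001 → 0, fb=0
39: 0110010 → 0, fb=1
40: 1100101 → 1, fb=0
41: 1001010 → 1, fb=1
42: 0010101 → 0, fb=0
43: 0101010 → 0, fb=1
44: 1010101 → 1, fb=1
45: 0101011 → 0, fb=1
46: 1010111 → 1, fb=1
47: 0101111 → 0, fb=1
48: 1011111 → 1, fb=1
49: 0111111 → 0, fb=1
50: 1111111 → 1, fb=0
51: 1111110 → 1, fb=0
52: 1111100 → 1, fb=0
53: 1111000 → 1, fb=0
54: 1110000 → 1, fb=0
55: 1100000 → 1, fb=0
56: 1000000 → 1, fb=1
57: 0000001 → 0, fb=0
58: 0000010 → 0, fb=0
59: 0000100 → 0, fb=0
60: 0001000 → 0, fb=0
61: 0010000 → 0, fb=0
62: 0100000 → 0, fb=1
63: 1000001 → 1, fb=1
64: 0000011 → 0, fb=0
65: 0000110 → 0, fb=0
66: 0001100 → 0, fb=0
67: 0011000 → 0, fb=0
68: 0110000 → 0, fb=1
69: 1100001 → 1, fb=0
70: 1000010 → 1, fb=1
71: 0000101 → 0, fb=0
72: 0001010 → 0, fb=0
73: 0010100 → 0, fb=0
74: 0101000 → 0, fb=1
75: 1010001 → 1, fb=1
76: 0100011 → 0, fb=1
77: 1000111 → 1, fb=1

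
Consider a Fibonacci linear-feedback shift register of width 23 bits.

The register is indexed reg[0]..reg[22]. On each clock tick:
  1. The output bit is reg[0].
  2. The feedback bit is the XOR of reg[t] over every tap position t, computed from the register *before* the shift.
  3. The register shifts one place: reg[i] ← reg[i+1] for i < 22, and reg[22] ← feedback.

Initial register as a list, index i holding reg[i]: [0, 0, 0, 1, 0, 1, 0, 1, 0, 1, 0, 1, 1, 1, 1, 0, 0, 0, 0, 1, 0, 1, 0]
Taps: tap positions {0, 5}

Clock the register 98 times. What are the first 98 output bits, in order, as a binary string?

tick  register→output (feedback)
  0  00010101010111100001010→0 (1)
  1  00101010101111000010101→0 (0)
  2  01010101011110000101010→0 (1)
  3  10101010111100001010101→1 (1)
  4  01010101111000010101011→0 (1)
  5  10101011110000101010111→1 (1)
  6  01010111100001010101111→0 (1)
  7  10101111000010101011111→1 (0)
  8  01011110000101010111110→0 (1)
  9  10111100001010101111101→1 (0)
 10  01111000010101011111010→0 (0)
 11  11110000101010111110100→1 (1)
 12  11100001010101111101001→1 (1)
 13  11000010101011111010011→1 (1)
 14  10000101010111110100111→1 (0)
 15  00001010101111101001110→0 (0)
 16  00010101011111010011100→0 (1)
 17  00101010111110100111001→0 (0)
 18  01010101111101001110010→0 (1)
 19  10101011111010011100101→1 (1)
 20  01010111110100111001011→0 (1)
 21  10101111101001110010111→1 (0)
 22  01011111010011100101110→0 (1)
 23  10111110100111001011101→1 (0)
 24  01111101001110010111010→0 (1)
 25  11111010011100101110101→1 (1)
 26  11110100111001011101011→1 (0)
 27  11101001110010111010110→1 (1)
 28  11010011100101110101101→1 (1)
 29  10100111001011101011011→1 (0)
 30  01001110010111010110110→0 (1)
 31  10011100101110101101101→1 (0)
 32  00111001011101011011010→0 (0)
 33  01110010111010110110100→0 (0)
 34  11100101110101101101000→1 (0)
 35  11001011101011011010000→1 (1)
 36  10010111010110110100001→1 (0)
 37  00101110101101101000010→0 (1)
 38  01011101011011010000101→0 (1)
 39  10111010110110100001011→1 (1)
 40  01110101101101000010111→0 (1)
 41  11101011011010000101111→1 (1)
 42  11010110110100001011111→1 (0)
 43  10101101101000010111110→1 (0)
 44  01011011010000101111100→0 (0)
 45  10110110100001011111000→1 (0)
 46  01101101000010111110000→0 (1)
 47  11011010000101111100001→1 (1)
 48  10110100001011111000011→1 (0)
 49  01101000010111110000110→0 (0)
 50  11010000101111100001100→1 (1)
 51  10100001011111000011001→1 (1)
 52  01000010111110000110011→0 (0)
 53  10000101111100001100110→1 (0)
 54  00001011111000011001100→0 (0)
 55  00010111110000110011000→0 (1)
 56  00101111100001100110001→0 (1)
 57  01011111000011001100011→0 (1)
 58  10111110000110011000111→1 (0)
 59  01111100001100110001110→0 (1)
 60  11111000011001100011101→1 (1)
 61  11110000110011000111011→1 (1)
 62  11100001100110001110111→1 (1)
 63  11000011001100011101111→1 (1)
 64  10000110011000111011111→1 (0)
 65  00001100110001110111110→0 (1)
 66  00011001100011101111101→0 (0)
 67  00110011000111011111010→0 (0)
 68  01100110001110111110100→0 (1)
 69  11001100011101111101001→1 (0)
 70  10011000111011111010010→1 (1)
 71  00110001110111110100101→0 (0)
 72  01100011101111101001010→0 (0)
 73  11000111011111010010100→1 (0)
 74  10001110111110100101000→1 (0)
 75  00011101111101001010000→0 (1)
 76  00111011111010010100001→0 (0)
 77  01110111110100101000010→0 (1)
 78  11101111101001010000101→1 (0)
 79  11011111010010100001010→1 (0)
 80  10111110100101000010100→1 (0)
 81  01111101001010000101000→0 (1)
 82  11111010010100001010001→1 (1)
 83  11110100101000010100011→1 (0)
 84  11101001010000101000110→1 (1)
 85  11010010100001010001101→1 (1)
 86  10100101000010100011011→1 (0)
 87  01001010000101000110110→0 (0)
 88  10010100001010001101100→1 (0)
 89  00101000010100011011000→0 (0)
 90  01010000101000110110000→0 (0)
 91  10100001010001101100000→1 (1)
 92  01000010100011011000001→0 (0)
 93  10000101000110110000010→1 (0)
 94  00001010001101100000100→0 (0)
 95  00010100011011000001000→0 (1)
 96  00101000110110000010001→0 (0)
 97  01010001101100000100010→0 (0)

00010101010111100001010101111101001110010111010110110100001011111000011001100011101111101001010000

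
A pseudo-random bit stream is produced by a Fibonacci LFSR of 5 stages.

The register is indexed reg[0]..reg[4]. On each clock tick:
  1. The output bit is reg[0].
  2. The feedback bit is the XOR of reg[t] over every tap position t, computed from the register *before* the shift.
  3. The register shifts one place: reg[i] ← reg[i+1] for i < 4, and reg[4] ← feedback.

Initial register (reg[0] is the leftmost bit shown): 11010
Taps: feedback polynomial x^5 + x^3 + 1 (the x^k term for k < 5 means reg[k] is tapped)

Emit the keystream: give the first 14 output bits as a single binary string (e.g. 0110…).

11010010000101

step | reg (before) | out | fb
   0 | 11010 | 1 | 0
   1 | 10100 | 1 | 1
   2 | 01001 | 0 | 0
   3 | 10010 | 1 | 0
   4 | 00100 | 0 | 0
   5 | 01000 | 0 | 0
   6 | 10000 | 1 | 1
   7 | 00001 | 0 | 0
   8 | 00010 | 0 | 1
   9 | 00101 | 0 | 0
  10 | 01010 | 0 | 1
  11 | 10101 | 1 | 1
  12 | 01011 | 0 | 1
  13 | 10111 | 1 | 0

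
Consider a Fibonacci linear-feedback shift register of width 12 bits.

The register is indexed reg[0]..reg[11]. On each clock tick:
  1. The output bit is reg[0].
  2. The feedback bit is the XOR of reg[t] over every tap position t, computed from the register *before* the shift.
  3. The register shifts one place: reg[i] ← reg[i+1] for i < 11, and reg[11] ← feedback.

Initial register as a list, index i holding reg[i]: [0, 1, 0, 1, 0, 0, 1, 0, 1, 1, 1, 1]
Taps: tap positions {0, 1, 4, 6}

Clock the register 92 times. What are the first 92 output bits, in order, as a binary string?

step | reg (before) | out | fb
   0 | 010100101111 | 0 | 0
   1 | 101001011110 | 1 | 1
   2 | 010010111101 | 0 | 1
   3 | 100101111011 | 1 | 0
   4 | 001011110110 | 0 | 0
   5 | 010111101100 | 0 | 1
   6 | 101111011001 | 1 | 0
   7 | 011110110010 | 0 | 1
   8 | 111101100101 | 1 | 1
   9 | 111011001011 | 1 | 1
  10 | 110110010111 | 1 | 1
  11 | 101100101111 | 1 | 0
  12 | 011001011110 | 0 | 1
  13 | 110010111101 | 1 | 0
  14 | 100101111010 | 1 | 0
  15 | 001011110100 | 0 | 0
  16 | 010111101000 | 0 | 1
  17 | 101111010001 | 1 | 0
  18 | 011110100010 | 0 | 1
  19 | 111101000101 | 1 | 0
  20 | 111010001010 | 1 | 1
  21 | 110100010101 | 1 | 0
  22 | 101000101010 | 1 | 0
  23 | 010001010100 | 0 | 1
  24 | 100010101001 | 1 | 1
  25 | 000101010011 | 0 | 0
  26 | 001010100110 | 0 | 0
  27 | 010101001100 | 0 | 1
  28 | 101010011001 | 1 | 0
  29 | 010100110010 | 0 | 0
  30 | 101001100100 | 1 | 0
  31 | 010011001000 | 0 | 0
  32 | 100110010000 | 1 | 0
  33 | 001100100000 | 0 | 1
  34 | 011001000001 | 0 | 1
  35 | 110010000011 | 1 | 1
  36 | 100100000111 | 1 | 1
  37 | 001000001111 | 0 | 0
  38 | 010000011110 | 0 | 1
  39 | 100000111101 | 1 | 0
  40 | 000001111010 | 0 | 1
  41 | 000011110101 | 0 | 0
  42 | 000111101010 | 0 | 0
  43 | 001111010100 | 0 | 1
  44 | 011110101001 | 0 | 1
  45 | 111101010011 | 1 | 0
  46 | 111010100110 | 1 | 0
  47 | 110101001100 | 1 | 0
  48 | 101010011000 | 1 | 0
  49 | 010100110000 | 0 | 0
  50 | 101001100000 | 1 | 0
  51 | 010011000000 | 0 | 0
  52 | 100110000000 | 1 | 0
  53 | 001100000000 | 0 | 0
  54 | 011000000000 | 0 | 1
  55 | 110000000001 | 1 | 0
  56 | 100000000010 | 1 | 1
  57 | 000000000101 | 0 | 0
  58 | 000000001010 | 0 | 0
  59 | 000000010100 | 0 | 0
  60 | 000000101000 | 0 | 1
  61 | 000001010001 | 0 | 0
  62 | 000010100010 | 0 | 0
  63 | 000101000100 | 0 | 0
  64 | 001010001000 | 0 | 1
  65 | 010100010001 | 0 | 1
  66 | 101000100011 | 1 | 0
  67 | 010001000110 | 0 | 1
  68 | 100010001101 | 1 | 0
  69 | 000100011010 | 0 | 0
  70 | 001000110100 | 0 | 1
  71 | 010001101001 | 0 | 0
  72 | 100011010010 | 1 | 0
  73 | 000110100100 | 0 | 0
  74 | 001101001000 | 0 | 0
  75 | 011010010000 | 0 | 0
  76 | 110100100000 | 1 | 1
  77 | 101001000001 | 1 | 1
  78 | 010010000011 | 0 | 0
  79 | 100100000110 | 1 | 1
  80 | 001000001101 | 0 | 0
  81 | 010000011010 | 0 | 1
  82 | 100000110101 | 1 | 0
  83 | 000001101010 | 0 | 1
  84 | 000011010101 | 0 | 1
  85 | 000110101011 | 0 | 0
  86 | 001101010110 | 0 | 0
  87 | 011010101100 | 0 | 1
  88 | 110101011001 | 1 | 0
  89 | 101010110010 | 1 | 1
  90 | 010101100101 | 0 | 0
  91 | 101011001010 | 1 | 0

01010010111101100101111010001010100110010000011110101001100000000010100010001101001000001101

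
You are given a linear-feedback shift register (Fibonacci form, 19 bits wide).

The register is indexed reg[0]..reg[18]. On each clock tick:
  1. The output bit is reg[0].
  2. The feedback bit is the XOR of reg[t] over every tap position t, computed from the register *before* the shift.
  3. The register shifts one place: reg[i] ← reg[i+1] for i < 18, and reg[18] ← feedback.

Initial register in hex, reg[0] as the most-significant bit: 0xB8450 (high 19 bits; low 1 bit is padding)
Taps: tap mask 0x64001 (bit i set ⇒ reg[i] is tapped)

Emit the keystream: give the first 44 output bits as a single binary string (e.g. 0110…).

10111000010001010001001000010110110001101001

tick  register→output (feedback)
  0  1011100001000101000→1 (1)
  1  0111000010001010001→0 (0)
  2  1110000100010100010→1 (0)
  3  1100001000101000100→1 (1)
  4  1000010001010001001→1 (0)
  5  0000100010100010010→0 (0)
  6  0001000101000100100→0 (0)
  7  0010001010001001000→0 (0)
  8  0100010100010010000→0 (1)
  9  1000101000100100001→1 (0)
 10  0001010001001000010→0 (1)
 11  0010100010010000101→0 (1)
 12  0101000100100001011→0 (0)
 13  1010001001000010110→1 (1)
 14  0100010010000101101→0 (1)
 15  1000100100001011011→1 (0)
 16  0001001000010110110→0 (0)
 17  0010010000101101100→0 (0)
 18  0100100001011011000→0 (1)
 19  1001000010110110001→1 (1)
 20  0010000101101100011→0 (0)
 21  0100001011011000110→0 (1)
 22  1000010110110001101→1 (0)
 23  0000101101100011010→0 (0)
 24  0001011011000110100→0 (1)
 25  0010110110001101001→0 (1)
 26  0101101100011010011→0 (1)
 27  1011011000110100111→1 (1)
 28  0110110001101001111→0 (0)
 29  1101100011010011110→1 (1)
 30  1011000110100111101→1 (1)
 31  0110001101001111011→0 (1)
 32  1100011010011110111→1 (0)
 33  1000110100111101110→1 (0)
 34  0001101001111011100→0 (1)
 35  0011010011110111001→0 (0)
 36  0110100111101110010→0 (0)
 37  1101001111011100100→1 (1)
 38  1010011110111001001→1 (0)
 39  0100111101110010010→0 (0)
 40  1001111011100100100→1 (1)
 41  0011110111001001001→0 (1)
 42  0111101110010010011→0 (1)
 43  1111011100100100111→1 (1)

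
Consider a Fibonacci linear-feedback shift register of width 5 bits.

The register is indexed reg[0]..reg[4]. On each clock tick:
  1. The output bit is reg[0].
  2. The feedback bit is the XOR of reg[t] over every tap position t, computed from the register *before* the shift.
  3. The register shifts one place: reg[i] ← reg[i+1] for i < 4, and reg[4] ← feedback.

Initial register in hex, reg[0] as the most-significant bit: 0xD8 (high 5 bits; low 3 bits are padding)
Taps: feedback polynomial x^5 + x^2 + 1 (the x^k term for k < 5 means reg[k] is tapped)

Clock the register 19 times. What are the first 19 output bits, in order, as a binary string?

1101110101000010010

tick  register→output (feedback)
  0  11011→1 (1)
  1  10111→1 (0)
  2  01110→0 (1)
  3  11101→1 (0)
  4  11010→1 (1)
  5  10101→1 (0)
  6  01010→0 (0)
  7  10100→1 (0)
  8  01000→0 (0)
  9  10000→1 (1)
 10  00001→0 (0)
 11  00010→0 (0)
 12  00100→0 (1)
 13  01001→0 (0)
 14  10010→1 (1)
 15  00101→0 (1)
 16  01011→0 (0)
 17  10110→1 (0)
 18  01100→0 (1)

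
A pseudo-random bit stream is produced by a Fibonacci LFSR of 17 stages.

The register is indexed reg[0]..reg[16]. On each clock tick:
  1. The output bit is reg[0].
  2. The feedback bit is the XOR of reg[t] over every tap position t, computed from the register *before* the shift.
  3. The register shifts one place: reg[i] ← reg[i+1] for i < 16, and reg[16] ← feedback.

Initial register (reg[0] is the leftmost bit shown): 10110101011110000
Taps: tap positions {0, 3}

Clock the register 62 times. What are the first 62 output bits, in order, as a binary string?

10110101011110000000111101011100001110101101111011110110000101

k : reg_k → out_k, fb_k
0: 10110101011110000 → 1, fb=0
1: 01101010111100000 → 0, fb=0
2: 11010101111000000 → 1, fb=0
3: 10101011110000000 → 1, fb=1
4: 01010111100000001 → 0, fb=1
5: 10101111000000011 → 1, fb=1
6: 01011110000000111 → 0, fb=1
7: 10111100000001111 → 1, fb=0
8: 01111000000011110 → 0, fb=1
9: 11110000000111101 → 1, fb=0
10: 11100000001111010 → 1, fb=1
11: 11000000011110101 → 1, fb=1
12: 10000000111101011 → 1, fb=1
13: 00000001111010111 → 0, fb=0
14: 00000011110101110 → 0, fb=0
15: 00000111101011100 → 0, fb=0
16: 00001111010111000 → 0, fb=0
17: 00011110101110000 → 0, fb=1
18: 00111101011100001 → 0, fb=1
19: 01111010111000011 → 0, fb=1
20: 11110101110000111 → 1, fb=0
21: 11101011100001110 → 1, fb=1
22: 11010111000011101 → 1, fb=0
23: 10101110000111010 → 1, fb=1
24: 01011100001110101 → 0, fb=1
25: 10111000011101011 → 1, fb=0
26: 01110000111010110 → 0, fb=1
27: 11100001110101101 → 1, fb=1
28: 11000011101011011 → 1, fb=1
29: 10000111010110111 → 1, fb=1
30: 00001110101101111 → 0, fb=0
31: 00011101011011110 → 0, fb=1
32: 00111010110111101 → 0, fb=1
33: 01110101101111011 → 0, fb=1
34: 11101011011110111 → 1, fb=1
35: 11010110111101111 → 1, fb=0
36: 10101101111011110 → 1, fb=1
37: 01011011110111101 → 0, fb=1
38: 10110111101111011 → 1, fb=0
39: 01101111011110110 → 0, fb=0
40: 11011110111101100 → 1, fb=0
41: 10111101111011000 → 1, fb=0
42: 01111011110110000 → 0, fb=1
43: 11110111101100001 → 1, fb=0
44: 11101111011000010 → 1, fb=1
45: 11011110110000101 → 1, fb=0
46: 10111101100001010 → 1, fb=0
47: 01111011000010100 → 0, fb=1
48: 11110110000101001 → 1, fb=0
49: 11101100001010010 → 1, fb=1
50: 11011000010100101 → 1, fb=0
51: 10110000101001010 → 1, fb=0
52: 01100001010010100 → 0, fb=0
53: 11000010100101000 → 1, fb=1
54: 10000101001010001 → 1, fb=1
55: 00001010010100011 → 0, fb=0
56: 00010100101000110 → 0, fb=1
57: 00101001010001101 → 0, fb=0
58: 01010010100011010 → 0, fb=1
59: 10100101000110101 → 1, fb=1
60: 01001010001101011 → 0, fb=0
61: 10010100011010110 → 1, fb=0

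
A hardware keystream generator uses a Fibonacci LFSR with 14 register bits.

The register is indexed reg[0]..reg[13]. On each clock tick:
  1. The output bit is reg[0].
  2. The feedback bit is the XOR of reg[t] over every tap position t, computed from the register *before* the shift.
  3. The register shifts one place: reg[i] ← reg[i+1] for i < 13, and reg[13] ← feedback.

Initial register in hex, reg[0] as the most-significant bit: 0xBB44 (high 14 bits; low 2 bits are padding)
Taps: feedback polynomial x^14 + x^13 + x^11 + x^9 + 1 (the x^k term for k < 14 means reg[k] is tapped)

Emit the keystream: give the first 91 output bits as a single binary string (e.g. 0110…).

1011101101000111110011001011011110101100001011000110101100001111110011010101010111000010000

k : reg_k → out_k, fb_k
0: 10111011010001 → 1, fb=1
1: 01110110100011 → 0, fb=1
2: 11101101000111 → 1, fb=1
3: 11011010001111 → 1, fb=1
4: 10110100011111 → 1, fb=0
5: 01101000111110 → 0, fb=0
6: 11010001111100 → 1, fb=1
7: 10100011111001 → 1, fb=1
8: 01000111110011 → 0, fb=0
9: 10001111100110 → 1, fb=0
10: 00011111001100 → 0, fb=1
11: 00111110011001 → 0, fb=0
12: 01111100110010 → 0, fb=1
13: 11111001100101 → 1, fb=1
14: 11110011001011 → 1, fb=0
15: 11100110010110 → 1, fb=1
16: 11001100101101 → 1, fb=1
17: 10011001011011 → 1, fb=1
18: 00110010110111 → 0, fb=1
19: 01100101101111 → 0, fb=0
20: 11001011011110 → 1, fb=1
21: 10010110111101 → 1, fb=0
22: 00101101111010 → 0, fb=1
23: 01011011110101 → 0, fb=1
24: 10110111101011 → 1, fb=0
25: 01101111010110 → 0, fb=0
26: 11011110101100 → 1, fb=0
27: 10111101011000 → 1, fb=0
28: 01111010110000 → 0, fb=1
29: 11110101100001 → 1, fb=0
30: 11101011000010 → 1, fb=1
31: 11010110000101 → 1, fb=1
32: 10101100001011 → 1, fb=0
33: 01011000010110 → 0, fb=0
34: 10110000101100 → 1, fb=0
35: 01100001011000 → 0, fb=1
36: 11000010110001 → 1, fb=1
37: 10000101100011 → 1, fb=0
38: 00001011000110 → 0, fb=1
39: 00010110001101 → 0, fb=0
40: 00101100011010 → 0, fb=1
41: 01011000110101 → 0, fb=1
42: 10110001101011 → 1, fb=0
43: 01100011010110 → 0, fb=0
44: 11000110101100 → 1, fb=0
45: 10001101011000 → 1, fb=0
46: 00011010110000 → 0, fb=1
47: 00110101100001 → 0, fb=1
48: 01101011000011 → 0, fb=1
49: 11010110000111 → 1, fb=1
50: 10101100001111 → 1, fb=1
51: 01011000011111 → 0, fb=1
52: 10110000111111 → 1, fb=0
53: 01100001111110 → 0, fb=0
54: 11000011111100 → 1, fb=1
55: 10000111111001 → 1, fb=1
56: 00001111110011 → 0, fb=0
57: 00011111100110 → 0, fb=1
58: 00111111001101 → 0, fb=0
59: 01111110011010 → 0, fb=1
60: 11111100110101 → 1, fb=0
61: 11111001101010 → 1, fb=1
62: 11110011010101 → 1, fb=0
63: 11100110101010 → 1, fb=1
64: 11001101010101 → 1, fb=0
65: 10011010101010 → 1, fb=1
66: 00110101010101 → 0, fb=1
67: 01101010101011 → 0, fb=1
68: 11010101010111 → 1, fb=0
69: 10101010101110 → 1, fb=0
70: 01010101011100 → 0, fb=0
71: 10101010111000 → 1, fb=0
72: 01010101110000 → 0, fb=1
73: 10101011100001 → 1, fb=0
74: 01010111000010 → 0, fb=0
75: 10101110000100 → 1, fb=0
76: 01011100001000 → 0, fb=0
77: 10111000010000 → 1, fb=0
78: 01110000100000 → 0, fb=0
79: 11100001000000 → 1, fb=1
80: 11000010000001 → 1, fb=0
81: 10000100000010 → 1, fb=1
82: 00001000000101 → 0, fb=0
83: 00010000001010 → 0, fb=0
84: 00100000010100 → 0, fb=0
85: 01000000101000 → 0, fb=0
86: 10000001010000 → 1, fb=0
87: 00000010100000 → 0, fb=0
88: 00000101000000 → 0, fb=0
89: 00001010000000 → 0, fb=0
90: 00010100000000 → 0, fb=0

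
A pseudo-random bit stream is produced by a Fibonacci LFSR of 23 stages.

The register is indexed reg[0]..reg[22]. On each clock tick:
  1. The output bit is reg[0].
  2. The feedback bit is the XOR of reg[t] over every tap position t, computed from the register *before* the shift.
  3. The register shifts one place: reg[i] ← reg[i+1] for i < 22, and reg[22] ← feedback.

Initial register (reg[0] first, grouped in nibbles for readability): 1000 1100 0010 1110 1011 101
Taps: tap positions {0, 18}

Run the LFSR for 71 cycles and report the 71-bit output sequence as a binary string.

10001100001011101011101011001110001011000001010100110101111101111001011

step | reg (before) | out | fb
   0 | 10001100001011101011101 | 1 | 0
   1 | 00011000010111010111010 | 0 | 1
   2 | 00110000101110101110101 | 0 | 1
   3 | 01100001011101011101011 | 0 | 0
   4 | 11000010111010111010110 | 1 | 0
   5 | 10000101110101110101100 | 1 | 1
   6 | 00001011101011101011001 | 0 | 1
   7 | 00010111010111010110011 | 0 | 1
   8 | 00101110101110101100111 | 0 | 0
   9 | 01011101011101011001110 | 0 | 0
  10 | 10111010111010110011100 | 1 | 0
  11 | 01110101110101100111000 | 0 | 1
  12 | 11101011101011001110001 | 1 | 0
  13 | 11010111010110011100010 | 1 | 1
  14 | 10101110101100111000101 | 1 | 1
  15 | 01011101011001110001011 | 0 | 0
  16 | 10111010110011100010110 | 1 | 0
  17 | 01110101100111000101100 | 0 | 0
  18 | 11101011001110001011000 | 1 | 0
  19 | 11010110011100010110000 | 1 | 0
  20 | 10101100111000101100000 | 1 | 1
  21 | 01011001110001011000001 | 0 | 0
  22 | 10110011100010110000010 | 1 | 1
  23 | 01100111000101100000101 | 0 | 0
  24 | 11001110001011000001010 | 1 | 1
  25 | 10011100010110000010101 | 1 | 0
  26 | 00111000101100000101010 | 0 | 0
  27 | 01110001011000001010100 | 0 | 1
  28 | 11100010110000010101001 | 1 | 1
  29 | 11000101100000101010011 | 1 | 0
  30 | 10001011000001010100110 | 1 | 1
  31 | 00010110000010101001101 | 0 | 0
  32 | 00101100000101010011010 | 0 | 1
  33 | 01011000001010100110101 | 0 | 1
  34 | 10110000010101001101011 | 1 | 1
  35 | 01100000101010011010111 | 0 | 1
  36 | 11000001010100110101111 | 1 | 1
  37 | 10000010101001101011111 | 1 | 0
  38 | 00000101010011010111110 | 0 | 1
  39 | 00001010100110101111101 | 0 | 1
  40 | 00010101001101011111011 | 0 | 1
  41 | 00101010011010111110111 | 0 | 1
  42 | 01010100110101111101111 | 0 | 0
  43 | 10101001101011111011110 | 1 | 0
  44 | 01010011010111110111100 | 0 | 1
  45 | 10100110101111101111001 | 1 | 0
  46 | 01001101011111011110010 | 0 | 1
  47 | 10011010111110111100101 | 1 | 1
  48 | 00110101111101111001011 | 0 | 0
  49 | 01101011111011110010110 | 0 | 1
  50 | 11010111110111100101101 | 1 | 1
  51 | 10101111101111001011011 | 1 | 0
  52 | 01011111011110010110110 | 0 | 1
  53 | 10111110111100101101101 | 1 | 1
  54 | 01111101111001011011011 | 0 | 1
  55 | 11111011110010110110111 | 1 | 0
  56 | 11110111100101101101110 | 1 | 1
  57 | 11101111001011011011101 | 1 | 0
  58 | 11011110010110110111010 | 1 | 0
  59 | 10111100101101101110100 | 1 | 0
  60 | 01111001011011011101000 | 0 | 0
  61 | 11110010110110111010000 | 1 | 0
  62 | 11100101101101110100000 | 1 | 1
  63 | 11001011011011101000001 | 1 | 1
  64 | 10010110110111010000011 | 1 | 1
  65 | 00101101101110100000111 | 0 | 0
  66 | 01011011011101000001110 | 0 | 0
  67 | 10110110111010000011100 | 1 | 0
  68 | 01101101110100000111000 | 0 | 1
  69 | 11011011101000001110001 | 1 | 0
  70 | 10110111010000011100010 | 1 | 1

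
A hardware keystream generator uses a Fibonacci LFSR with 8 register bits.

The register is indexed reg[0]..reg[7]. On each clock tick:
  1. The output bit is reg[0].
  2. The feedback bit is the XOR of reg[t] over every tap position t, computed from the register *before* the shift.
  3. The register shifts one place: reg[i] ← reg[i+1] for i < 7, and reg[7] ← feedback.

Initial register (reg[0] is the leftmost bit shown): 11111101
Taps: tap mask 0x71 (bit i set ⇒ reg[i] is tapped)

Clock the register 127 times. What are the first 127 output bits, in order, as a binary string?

step | reg (before) | out | fb
   0 | 11111101 | 1 | 1
   1 | 11111011 | 1 | 1
   2 | 11110111 | 1 | 1
   3 | 11101111 | 1 | 0
   4 | 11011110 | 1 | 0
   5 | 10111100 | 1 | 1
   6 | 01111001 | 0 | 1
   7 | 11110011 | 1 | 0
   8 | 11100110 | 1 | 1
   9 | 11001101 | 1 | 1
  10 | 10011011 | 1 | 1
  11 | 00110111 | 0 | 0
  12 | 01101110 | 0 | 1
  13 | 11011101 | 1 | 1
  14 | 10111011 | 1 | 1
  15 | 01110111 | 0 | 0
  16 | 11101110 | 1 | 0
  17 | 11011100 | 1 | 1
  18 | 10111001 | 1 | 0
  19 | 01110010 | 0 | 1
  20 | 11100101 | 1 | 0
  21 | 11001010 | 1 | 1
  22 | 10010101 | 1 | 0
  23 | 00101010 | 0 | 0
  24 | 01010100 | 0 | 1
  25 | 10101001 | 1 | 0
  26 | 01010010 | 0 | 1
  27 | 10100101 | 1 | 0
  28 | 01001010 | 0 | 0
  29 | 10010100 | 1 | 0
  30 | 00101000 | 0 | 1
  31 | 01010001 | 0 | 0
  32 | 10100010 | 1 | 0
  33 | 01000100 | 0 | 1
  34 | 10001001 | 1 | 0
  35 | 00010010 | 0 | 1
  36 | 00100101 | 0 | 1
  37 | 01001011 | 0 | 0
  38 | 10010110 | 1 | 1
  39 | 00101101 | 0 | 0
  40 | 01011010 | 0 | 0
  41 | 10110100 | 1 | 0
  42 | 01101000 | 0 | 1
  43 | 11010001 | 1 | 1
  44 | 10100011 | 1 | 0
  45 | 01000110 | 0 | 0
  46 | 10001100 | 1 | 1
  47 | 00011001 | 0 | 1
  48 | 00110011 | 0 | 1
  49 | 01100111 | 0 | 0
  50 | 11001110 | 1 | 0
  51 | 10011100 | 1 | 1
  52 | 00111001 | 0 | 1
  53 | 01110011 | 0 | 1
  54 | 11100111 | 1 | 1
  55 | 11001111 | 1 | 0
  56 | 10011110 | 1 | 0
  57 | 00111100 | 0 | 0
  58 | 01111000 | 0 | 1
  59 | 11110001 | 1 | 1
  60 | 11100011 | 1 | 0
  61 | 11000110 | 1 | 1
  62 | 10001101 | 1 | 1
  63 | 00011011 | 0 | 0
  64 | 00110110 | 0 | 0
  65 | 01101100 | 0 | 0
  66 | 11011000 | 1 | 0
  67 | 10110000 | 1 | 1
  68 | 01100001 | 0 | 0
  69 | 11000010 | 1 | 0
  70 | 10000100 | 1 | 0
  71 | 00001000 | 0 | 1
  72 | 00010001 | 0 | 0
  73 | 00100010 | 0 | 1
  74 | 01000101 | 0 | 1
  75 | 10001011 | 1 | 1
  76 | 00010111 | 0 | 0
  77 | 00101110 | 0 | 1
  78 | 01011101 | 0 | 0
  79 | 10111010 | 1 | 1
  80 | 01110101 | 0 | 1
  81 | 11101011 | 1 | 1
  82 | 11010111 | 1 | 1
  83 | 10101111 | 1 | 0
  84 | 01011110 | 0 | 1
  85 | 10111101 | 1 | 1
  86 | 01111011 | 0 | 0
  87 | 11110110 | 1 | 1
  88 | 11101101 | 1 | 1
  89 | 11011011 | 1 | 1
  90 | 10110111 | 1 | 1
  91 | 01101111 | 0 | 1
  92 | 11011111 | 1 | 0
  93 | 10111110 | 1 | 0
  94 | 01111100 | 0 | 0
  95 | 11111000 | 1 | 0
  96 | 11110000 | 1 | 1
  97 | 11100001 | 1 | 1
  98 | 11000011 | 1 | 0
  99 | 10000110 | 1 | 1
 100 | 00001101 | 0 | 0
 101 | 00011010 | 0 | 0
 102 | 00110100 | 0 | 1
 103 | 01101001 | 0 | 1
 104 | 11010011 | 1 | 0
 105 | 10100110 | 1 | 1
 106 | 01001101 | 0 | 0
 107 | 10011010 | 1 | 1
 108 | 00110101 | 0 | 1
 109 | 01101011 | 0 | 0
 110 | 11010110 | 1 | 1
 111 | 10101101 | 1 | 1
 112 | 01011011 | 0 | 0
 113 | 10110110 | 1 | 1
 114 | 01101101 | 0 | 0
 115 | 11011010 | 1 | 1
 116 | 10110101 | 1 | 0
 117 | 01101010 | 0 | 0
 118 | 11010100 | 1 | 0
 119 | 10101000 | 1 | 0
 120 | 01010000 | 0 | 0
 121 | 10100000 | 1 | 1
 122 | 01000001 | 0 | 0
 123 | 10000010 | 1 | 0
 124 | 00000100 | 0 | 1
 125 | 00001001 | 0 | 1
 126 | 00010011 | 0 | 1

1111110111100110111011100101010010100010010110100011001110011110001101100001000101110101111011011111000011010011010110110101000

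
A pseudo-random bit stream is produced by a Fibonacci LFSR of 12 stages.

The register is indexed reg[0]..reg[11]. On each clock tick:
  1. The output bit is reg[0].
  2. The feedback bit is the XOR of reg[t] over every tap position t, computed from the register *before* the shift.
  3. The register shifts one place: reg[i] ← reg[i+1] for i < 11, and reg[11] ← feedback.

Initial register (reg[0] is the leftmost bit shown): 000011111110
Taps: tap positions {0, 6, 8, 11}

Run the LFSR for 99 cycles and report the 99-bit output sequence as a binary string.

k : reg_k → out_k, fb_k
0: 000011111110 → 0, fb=0
1: 000111111100 → 0, fb=0
2: 001111111000 → 0, fb=0
3: 011111110000 → 0, fb=1
4: 111111100001 → 1, fb=1
5: 111111000011 → 1, fb=0
6: 111110000110 → 1, fb=1
7: 111100001101 → 1, fb=1
8: 111000011011 → 1, fb=1
9: 110000110111 → 1, fb=1
10: 100001101111 → 1, fb=0
11: 000011011110 → 0, fb=1
12: 000110111101 → 0, fb=1
13: 001101111011 → 0, fb=1
14: 011011110111 → 0, fb=0
15: 110111101110 → 1, fb=1
16: 101111011101 → 1, fb=1
17: 011110111011 → 0, fb=1
18: 111101110111 → 1, fb=1
19: 111011101111 → 1, fb=0
20: 110111011110 → 1, fb=0
21: 101110111100 → 1, fb=1
22: 011101111001 → 0, fb=1
23: 111011110011 → 1, fb=1
24: 110111100111 → 1, fb=1
25: 101111001111 → 1, fb=1
26: 011110011111 → 0, fb=0
27: 111100111110 → 1, fb=1
28: 111001111101 → 1, fb=0
29: 110011111010 → 1, fb=1
30: 100111110101 → 1, fb=1
31: 001111101011 → 0, fb=1
32: 011111010111 → 0, fb=1
33: 111110101111 → 1, fb=0
34: 111101011110 → 1, fb=0
35: 111010111100 → 1, fb=1
36: 110101111001 → 1, fb=0
37: 101011110010 → 1, fb=0
38: 010111100100 → 0, fb=1
39: 101111001001 → 1, fb=1
40: 011110010011 → 0, fb=1
41: 111100100111 → 1, fb=1
42: 111001001111 → 1, fb=1
43: 110010011111 → 1, fb=1
44: 100100111111 → 1, fb=0
45: 001001111110 → 0, fb=0
46: 010011111100 → 0, fb=0
47: 100111111000 → 1, fb=1
48: 001111110001 → 0, fb=0
49: 011111100010 → 0, fb=1
50: 111111000101 → 1, fb=0
51: 111110001010 → 1, fb=0
52: 111100010100 → 1, fb=1
53: 111000101001 → 1, fb=0
54: 110001010010 → 1, fb=1
55: 100010100101 → 1, fb=1
56: 000101001011 → 0, fb=0
57: 001010010110 → 0, fb=0
58: 010100101100 → 0, fb=0
59: 101001011000 → 1, fb=0
60: 010010110000 → 0, fb=1
61: 100101100001 → 1, fb=1
62: 001011000011 → 0, fb=1
63: 010110000111 → 0, fb=1
64: 101100001111 → 1, fb=1
65: 011000011111 → 0, fb=0
66: 110000111110 → 1, fb=1
67: 100001111101 → 1, fb=0
68: 000011111010 → 0, fb=0
69: 000111110100 → 0, fb=1
70: 001111101001 → 0, fb=1
71: 011111010011 → 0, fb=1
72: 111110100111 → 1, fb=1
73: 111101001111 → 1, fb=1
74: 111010011111 → 1, fb=1
75: 110100111111 → 1, fb=0
76: 101001111110 → 1, fb=1
77: 010011111101 → 0, fb=1
78: 100111111011 → 1, fb=0
79: 001111110110 → 0, fb=1
80: 011111101101 → 0, fb=1
81: 111111011011 → 1, fb=1
82: 111110110111 → 1, fb=1
83: 111101101111 → 1, fb=0
84: 111011011110 → 1, fb=0
85: 110110111100 → 1, fb=1
86: 101101111001 → 1, fb=0
87: 011011110010 → 0, fb=1
88: 110111100101 → 1, fb=1
89: 101111001011 → 1, fb=1
90: 011110010111 → 0, fb=1
91: 111100101111 → 1, fb=0
92: 111001011110 → 1, fb=0
93: 110010111100 → 1, fb=1
94: 100101111001 → 1, fb=0
95: 001011110010 → 0, fb=1
96: 010111100101 → 0, fb=0
97: 101111001010 → 1, fb=0
98: 011110010100 → 0, fb=0

000011111110000110111101110111100111110101111001001111110001010010110000111110100111111011011110010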